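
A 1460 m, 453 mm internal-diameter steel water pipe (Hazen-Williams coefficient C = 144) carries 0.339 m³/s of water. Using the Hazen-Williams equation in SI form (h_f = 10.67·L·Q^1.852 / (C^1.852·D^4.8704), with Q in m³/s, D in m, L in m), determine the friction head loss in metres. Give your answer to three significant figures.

h_f ≈ 10.0 m

h_f = 10.67·1460·0.339^1.852 / (144^1.852·0.453^4.8704) = 10.00 m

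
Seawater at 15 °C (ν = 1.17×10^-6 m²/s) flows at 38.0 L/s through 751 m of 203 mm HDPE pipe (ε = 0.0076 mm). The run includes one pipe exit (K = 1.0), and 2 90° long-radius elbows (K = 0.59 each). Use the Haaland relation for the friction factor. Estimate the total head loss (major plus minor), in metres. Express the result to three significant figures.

V = 4Q/(πD²) = 1.174 m/s; V²/2g = 0.07026 m
Re = 2.04×10^5, ε/D = 3.74×10^-5 → f = 0.01569 (Haaland)
Major: h_f = f(L/D)·V²/2g = 0.01569·3700·0.07026 = 4.079 m
Minor: ΣK = 2.18; h_m = ΣK·V²/2g = 0.1532 m
Total H_L = 4.079 + 0.1532 = 4.232 m

H_L ≈ 4.23 m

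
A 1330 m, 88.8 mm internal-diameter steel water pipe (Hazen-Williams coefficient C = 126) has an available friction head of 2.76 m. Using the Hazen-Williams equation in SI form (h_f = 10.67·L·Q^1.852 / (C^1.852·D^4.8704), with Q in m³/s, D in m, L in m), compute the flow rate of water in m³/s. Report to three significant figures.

Q ≈ 0.00214 m³/s

Rearranging: Q = [h_f·C^1.852·D^4.8704 / (10.67·L)]^(1/1.852)
Q = [2.76·126^1.852·0.0888^4.8704 / (10.67·1330)]^0.540 = 0.002143 m³/s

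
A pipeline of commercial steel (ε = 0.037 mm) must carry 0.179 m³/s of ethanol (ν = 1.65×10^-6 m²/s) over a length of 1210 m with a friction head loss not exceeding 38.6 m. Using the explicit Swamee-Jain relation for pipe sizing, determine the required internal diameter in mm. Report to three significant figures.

D ≈ 265 mm

Swamee-Jain (Type III): D = 0.66·[ε^1.25·(LQ²/(gh_f))^4.75 + ν·Q^9.4·(L/(gh_f))^5.2]^0.04
LQ²/(gh_f) = 0.1024; L/(gh_f) = 3.195
Term 1 = ε^1.25·(…)^4.75 = 5.74×10^-11; Term 2 = ν·Q^9.4·(…)^5.2 = 6.57×10^-11
D = 0.66·(5.74×10^-11 + 6.57×10^-11)^0.04 = 0.2649 m = 265 mm
Check: V = 3.25 m/s, Re = 5.21×10^5, f = 0.01485, h_f = 36.4 m ≈ 38.6 m ✓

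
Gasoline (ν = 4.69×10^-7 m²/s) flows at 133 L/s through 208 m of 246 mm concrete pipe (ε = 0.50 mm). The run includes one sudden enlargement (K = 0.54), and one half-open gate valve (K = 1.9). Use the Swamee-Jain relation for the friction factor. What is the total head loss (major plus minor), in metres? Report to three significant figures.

H_L ≈ 8.97 m

V = 4Q/(πD²) = 2.798 m/s; V²/2g = 0.3991 m
Re = 1.47×10^6, ε/D = 0.00203 → f = 0.02370 (Swamee-Jain)
Major: h_f = f(L/D)·V²/2g = 0.02370·845.5·0.3991 = 7.999 m
Minor: ΣK = 2.44; h_m = ΣK·V²/2g = 0.9738 m
Total H_L = 7.999 + 0.9738 = 8.973 m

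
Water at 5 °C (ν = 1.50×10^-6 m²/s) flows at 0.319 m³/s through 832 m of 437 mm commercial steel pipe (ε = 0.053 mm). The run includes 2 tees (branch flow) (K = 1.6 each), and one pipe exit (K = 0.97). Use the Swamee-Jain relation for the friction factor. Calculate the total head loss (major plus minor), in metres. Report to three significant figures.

V = 4Q/(πD²) = 2.127 m/s; V²/2g = 0.2306 m
Re = 6.20×10^5, ε/D = 1.21×10^-4 → f = 0.01439 (Swamee-Jain)
Major: h_f = f(L/D)·V²/2g = 0.01439·1904·0.2306 = 6.317 m
Minor: ΣK = 4.17; h_m = ΣK·V²/2g = 0.9614 m
Total H_L = 6.317 + 0.9614 = 7.279 m

H_L ≈ 7.28 m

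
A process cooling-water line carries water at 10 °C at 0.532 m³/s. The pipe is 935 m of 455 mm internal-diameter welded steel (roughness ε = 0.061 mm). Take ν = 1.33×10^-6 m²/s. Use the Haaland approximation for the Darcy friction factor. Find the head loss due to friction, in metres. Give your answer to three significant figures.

h_f ≈ 15.4 m

V = 4Q/(πD²) = 4·0.532/(π·0.455²) = 3.272 m/s
Re = VD/ν = 3.272·0.455/1.33×10^-6 = 1.12×10^6 → turbulent
ε/D = 0.061/455 = 1.34×10^-4
Haaland: f = 0.01370
h_f = f(L/D)V²/(2g) = 0.01370·(935/0.455)·3.272²/(2·9.81) = 15.36 m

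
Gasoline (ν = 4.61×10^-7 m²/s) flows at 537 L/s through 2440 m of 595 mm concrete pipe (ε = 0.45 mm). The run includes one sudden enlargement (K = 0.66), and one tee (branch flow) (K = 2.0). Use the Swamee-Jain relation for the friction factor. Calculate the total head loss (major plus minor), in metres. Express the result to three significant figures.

H_L ≈ 15.0 m

V = 4Q/(πD²) = 1.931 m/s; V²/2g = 0.1901 m
Re = 2.49×10^6, ε/D = 7.56×10^-4 → f = 0.01857 (Swamee-Jain)
Major: h_f = f(L/D)·V²/2g = 0.01857·4101·0.1901 = 14.48 m
Minor: ΣK = 2.66; h_m = ΣK·V²/2g = 0.5057 m
Total H_L = 14.48 + 0.5057 = 14.99 m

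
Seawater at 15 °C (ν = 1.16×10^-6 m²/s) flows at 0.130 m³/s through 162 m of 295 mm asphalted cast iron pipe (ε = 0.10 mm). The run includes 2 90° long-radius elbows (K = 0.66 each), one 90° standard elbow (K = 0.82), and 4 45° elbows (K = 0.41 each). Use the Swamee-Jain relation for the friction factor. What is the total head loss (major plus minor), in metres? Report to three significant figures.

H_L ≈ 2.39 m

V = 4Q/(πD²) = 1.902 m/s; V²/2g = 0.1844 m
Re = 4.84×10^5, ε/D = 3.39×10^-4 → f = 0.01671 (Swamee-Jain)
Major: h_f = f(L/D)·V²/2g = 0.01671·549.2·0.1844 = 1.692 m
Minor: ΣK = 3.78; h_m = ΣK·V²/2g = 0.6970 m
Total H_L = 1.692 + 0.6970 = 2.389 m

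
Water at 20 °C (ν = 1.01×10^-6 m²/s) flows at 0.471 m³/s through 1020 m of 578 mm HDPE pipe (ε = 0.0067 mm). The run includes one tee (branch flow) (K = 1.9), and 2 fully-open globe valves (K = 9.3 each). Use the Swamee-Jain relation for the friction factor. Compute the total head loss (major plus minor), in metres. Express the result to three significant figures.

V = 4Q/(πD²) = 1.795 m/s; V²/2g = 0.1642 m
Re = 1.03×10^6, ε/D = 1.16×10^-5 → f = 0.01184 (Swamee-Jain)
Major: h_f = f(L/D)·V²/2g = 0.01184·1765·0.1642 = 3.432 m
Minor: ΣK = 20.5; h_m = ΣK·V²/2g = 3.367 m
Total H_L = 3.432 + 3.367 = 6.799 m

H_L ≈ 6.80 m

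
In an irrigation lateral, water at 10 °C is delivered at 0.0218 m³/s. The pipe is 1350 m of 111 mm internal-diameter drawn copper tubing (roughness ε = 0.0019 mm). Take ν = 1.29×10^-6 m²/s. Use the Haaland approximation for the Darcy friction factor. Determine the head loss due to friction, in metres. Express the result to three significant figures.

V = 4Q/(πD²) = 4·0.0218/(π·0.111²) = 2.253 m/s
Re = VD/ν = 2.253·0.111/1.29×10^-6 = 1.94×10^5 → turbulent
ε/D = 0.0019/111 = 1.71×10^-5
Haaland: f = 0.01570
h_f = f(L/D)V²/(2g) = 0.01570·(1350/0.111)·2.253²/(2·9.81) = 49.38 m

h_f ≈ 49.4 m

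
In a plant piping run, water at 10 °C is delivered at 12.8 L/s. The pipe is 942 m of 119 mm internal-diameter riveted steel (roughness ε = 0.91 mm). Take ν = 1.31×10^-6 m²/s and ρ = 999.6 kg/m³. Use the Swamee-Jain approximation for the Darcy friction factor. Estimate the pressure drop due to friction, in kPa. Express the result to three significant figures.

Δp ≈ 187 kPa

V = 4Q/(πD²) = 4·0.0128/(π·0.119²) = 1.151 m/s
Re = VD/ν = 1.151·0.119/1.31×10^-6 = 1.05×10^5 → turbulent
ε/D = 0.91/119 = 0.00765
Swamee-Jain: f = 0.03561
h_f = f(L/D)V²/(2g) = 0.03561·(942/0.119)·1.151²/(2·9.81) = 19.03 m
Δp = ρg·h_f = 999.6·9.81·19.03 = 186.6 kPa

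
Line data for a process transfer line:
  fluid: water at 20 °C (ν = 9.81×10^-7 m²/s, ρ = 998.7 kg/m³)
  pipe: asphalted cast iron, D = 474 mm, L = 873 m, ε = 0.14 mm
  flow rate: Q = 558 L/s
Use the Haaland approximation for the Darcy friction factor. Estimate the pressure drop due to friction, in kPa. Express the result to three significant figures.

Δp ≈ 141 kPa

V = 4Q/(πD²) = 4·0.558/(π·0.474²) = 3.162 m/s
Re = VD/ν = 3.162·0.474/9.81×10^-7 = 1.53×10^6 → turbulent
ε/D = 0.14/474 = 2.95×10^-4
Haaland: f = 0.01535
h_f = f(L/D)V²/(2g) = 0.01535·(873/0.474)·3.162²/(2·9.81) = 14.41 m
Δp = ρg·h_f = 998.7·9.81·14.41 = 141.2 kPa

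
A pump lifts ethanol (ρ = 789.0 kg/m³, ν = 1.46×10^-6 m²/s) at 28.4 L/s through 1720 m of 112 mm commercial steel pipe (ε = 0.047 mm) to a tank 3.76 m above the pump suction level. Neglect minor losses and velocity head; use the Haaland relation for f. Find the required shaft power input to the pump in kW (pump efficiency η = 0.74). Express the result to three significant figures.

P_shaft ≈ 36.0 kW

V = 4Q/(πD²) = 2.883 m/s; Re = 2.21×10^5; ε/D = 4.20×10^-4; f = 0.01803
h_f = f(L/D)V²/2g = 117.3 m
Total head H = z + h_f = 3.76 + 117.3 = 121.1 m
P_hyd = ρgQH = 789.0·9.81·0.0284·121.1 = 26.61 kW
P_shaft = P_hyd/η = 26.61/0.74 = 35.96 kW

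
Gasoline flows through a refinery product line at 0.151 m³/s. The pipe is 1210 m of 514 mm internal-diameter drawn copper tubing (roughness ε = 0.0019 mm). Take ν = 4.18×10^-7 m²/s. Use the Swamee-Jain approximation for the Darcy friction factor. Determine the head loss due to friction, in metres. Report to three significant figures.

V = 4Q/(πD²) = 4·0.151/(π·0.514²) = 0.7277 m/s
Re = VD/ν = 0.7277·0.514/4.18×10^-7 = 8.95×10^5 → turbulent
ε/D = 0.0019/514 = 3.70×10^-6
Swamee-Jain: f = 0.01191
h_f = f(L/D)V²/(2g) = 0.01191·(1210/0.514)·0.7277²/(2·9.81) = 0.7570 m

h_f ≈ 0.757 m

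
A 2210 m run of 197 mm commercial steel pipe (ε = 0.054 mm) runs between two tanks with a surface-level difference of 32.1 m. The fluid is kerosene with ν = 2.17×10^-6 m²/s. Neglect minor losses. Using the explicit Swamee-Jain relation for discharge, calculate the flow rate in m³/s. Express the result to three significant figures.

Swamee-Jain (Type II): Q = -0.965·√(gD⁵h_f/L)·ln[ε/(3.7D) + √(3.17ν²L/(gD³h_f))]
√(gD⁵h_f/L) = √(9.81·0.197⁵·32.1/2210) = 0.006502
ε/(3.7D) = 7.41×10^-5; √(3.17ν²L/(gD³h_f)) = 1.17×10^-4
Q = -0.965·0.006502·ln(1.911×10^-4) = 0.05373 m³/s
Check: V = 1.76 m/s, Re = 1.60×10^5, f = 0.01812, h_f = 32.2 m ≈ 32.1 m ✓

Q ≈ 0.0537 m³/s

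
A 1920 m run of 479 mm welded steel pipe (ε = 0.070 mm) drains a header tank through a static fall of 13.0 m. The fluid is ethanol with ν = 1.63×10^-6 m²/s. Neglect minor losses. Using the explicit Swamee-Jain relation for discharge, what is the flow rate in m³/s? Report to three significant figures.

Q ≈ 0.376 m³/s

Swamee-Jain (Type II): Q = -0.965·√(gD⁵h_f/L)·ln[ε/(3.7D) + √(3.17ν²L/(gD³h_f))]
√(gD⁵h_f/L) = √(9.81·0.479⁵·13.0/1920) = 0.04093
ε/(3.7D) = 3.95×10^-5; √(3.17ν²L/(gD³h_f)) = 3.40×10^-5
Q = -0.965·0.04093·ln(7.346×10^-5) = 0.3759 m³/s
Check: V = 2.09 m/s, Re = 6.13×10^5, f = 0.01469, h_f = 13.1 m ≈ 13.0 m ✓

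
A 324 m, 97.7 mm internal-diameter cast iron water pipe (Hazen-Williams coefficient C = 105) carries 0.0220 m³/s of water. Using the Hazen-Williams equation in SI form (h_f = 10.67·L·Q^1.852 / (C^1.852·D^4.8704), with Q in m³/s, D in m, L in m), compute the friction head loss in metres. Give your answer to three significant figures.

h_f ≈ 44.2 m

h_f = 10.67·324·0.0220^1.852 / (105^1.852·0.0977^4.8704) = 44.18 m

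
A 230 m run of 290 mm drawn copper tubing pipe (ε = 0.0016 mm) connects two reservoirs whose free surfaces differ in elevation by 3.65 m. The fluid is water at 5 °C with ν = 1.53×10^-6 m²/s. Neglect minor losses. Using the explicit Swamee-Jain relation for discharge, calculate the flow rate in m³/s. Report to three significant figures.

Swamee-Jain (Type II): Q = -0.965·√(gD⁵h_f/L)·ln[ε/(3.7D) + √(3.17ν²L/(gD³h_f))]
√(gD⁵h_f/L) = √(9.81·0.290⁵·3.65/230) = 0.01787
ε/(3.7D) = 1.49×10^-6; √(3.17ν²L/(gD³h_f)) = 4.42×10^-5
Q = -0.965·0.01787·ln(4.570×10^-5) = 0.1723 m³/s
Check: V = 2.61 m/s, Re = 4.95×10^5, f = 0.01321, h_f = 3.63 m ≈ 3.65 m ✓

Q ≈ 0.172 m³/s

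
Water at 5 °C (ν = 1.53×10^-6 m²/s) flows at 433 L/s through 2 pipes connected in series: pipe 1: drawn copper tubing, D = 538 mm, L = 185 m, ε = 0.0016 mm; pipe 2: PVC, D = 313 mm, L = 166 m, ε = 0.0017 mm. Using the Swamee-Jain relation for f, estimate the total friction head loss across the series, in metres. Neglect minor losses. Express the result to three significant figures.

H ≈ 10.6 m

Pipe 1: V = 1.905 m/s, Re = 6.70×10^5, ε/D = 2.97×10^-6, f = 0.01249, h_1 = f(L/D)V²/2g = 0.7942 m
Pipe 2: V = 5.627 m/s, Re = 1.15×10^6, ε/D = 5.43×10^-6, f = 0.01149, h_2 = f(L/D)V²/2g = 9.831 m
Series → Q common, losses add: H = Σh = 10.63 m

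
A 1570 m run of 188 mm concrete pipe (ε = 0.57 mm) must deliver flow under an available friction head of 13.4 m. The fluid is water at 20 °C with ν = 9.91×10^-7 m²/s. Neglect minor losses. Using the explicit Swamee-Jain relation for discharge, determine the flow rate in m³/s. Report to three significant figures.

Q ≈ 0.0300 m³/s

Swamee-Jain (Type II): Q = -0.965·√(gD⁵h_f/L)·ln[ε/(3.7D) + √(3.17ν²L/(gD³h_f))]
√(gD⁵h_f/L) = √(9.81·0.188⁵·13.4/1570) = 0.004434
ε/(3.7D) = 8.19×10^-4; √(3.17ν²L/(gD³h_f)) = 7.48×10^-5
Q = -0.965·0.004434·ln(8.942×10^-4) = 0.03004 m³/s
Check: V = 1.08 m/s, Re = 2.05×10^5, f = 0.02707, h_f = 13.5 m ≈ 13.4 m ✓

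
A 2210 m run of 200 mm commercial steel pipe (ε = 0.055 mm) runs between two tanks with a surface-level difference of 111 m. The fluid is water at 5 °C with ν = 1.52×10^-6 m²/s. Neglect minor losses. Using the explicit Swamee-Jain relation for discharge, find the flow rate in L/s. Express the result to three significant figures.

Swamee-Jain (Type II): Q = -0.965·√(gD⁵h_f/L)·ln[ε/(3.7D) + √(3.17ν²L/(gD³h_f))]
√(gD⁵h_f/L) = √(9.81·0.200⁵·111/2210) = 0.01256
ε/(3.7D) = 7.43×10^-5; √(3.17ν²L/(gD³h_f)) = 4.31×10^-5
Q = -0.965·0.01256·ln(1.174×10^-4) = 0.1097 m³/s
Check: V = 3.49 m/s, Re = 4.59×10^5, f = 0.01627, h_f = 112 m ≈ 111 m ✓

Q ≈ 110 L/s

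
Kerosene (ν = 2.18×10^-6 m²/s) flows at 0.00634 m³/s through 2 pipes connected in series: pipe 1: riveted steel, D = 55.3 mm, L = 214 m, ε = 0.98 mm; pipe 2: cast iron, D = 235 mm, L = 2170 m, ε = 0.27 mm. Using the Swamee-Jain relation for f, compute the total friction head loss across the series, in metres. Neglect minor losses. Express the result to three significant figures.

H ≈ 65.4 m

Pipe 1: V = 2.640 m/s, Re = 6.70×10^4, ε/D = 0.0177, f = 0.04739, h_1 = f(L/D)V²/2g = 65.14 m
Pipe 2: V = 0.1462 m/s, Re = 1.58×10^4, ε/D = 0.00115, f = 0.02979, h_2 = f(L/D)V²/2g = 0.2996 m
Series → Q common, losses add: H = Σh = 65.43 m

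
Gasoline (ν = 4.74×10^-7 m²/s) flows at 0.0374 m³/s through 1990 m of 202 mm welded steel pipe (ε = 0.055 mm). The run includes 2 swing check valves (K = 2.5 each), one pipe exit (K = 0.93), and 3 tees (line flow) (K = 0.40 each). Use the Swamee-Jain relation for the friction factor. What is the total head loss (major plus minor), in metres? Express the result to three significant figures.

H_L ≈ 11.5 m

V = 4Q/(πD²) = 1.167 m/s; V²/2g = 0.06942 m
Re = 4.97×10^5, ε/D = 2.72×10^-4 → f = 0.01615 (Swamee-Jain)
Major: h_f = f(L/D)·V²/2g = 0.01615·9851·0.06942 = 11.05 m
Minor: ΣK = 7.13; h_m = ΣK·V²/2g = 0.4949 m
Total H_L = 11.05 + 0.4949 = 11.54 m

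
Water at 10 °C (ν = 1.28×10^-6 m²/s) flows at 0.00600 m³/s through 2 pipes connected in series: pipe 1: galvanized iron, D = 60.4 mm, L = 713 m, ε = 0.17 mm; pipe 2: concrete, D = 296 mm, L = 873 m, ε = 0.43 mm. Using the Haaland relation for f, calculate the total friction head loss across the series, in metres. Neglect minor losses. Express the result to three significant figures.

H ≈ 71.2 m

Pipe 1: V = 2.094 m/s, Re = 9.88×10^4, ε/D = 0.00281, f = 0.02699, h_1 = f(L/D)V²/2g = 71.20 m
Pipe 2: V = 0.08719 m/s, Re = 2.02×10^4, ε/D = 0.00145, f = 0.02844, h_2 = f(L/D)V²/2g = 0.03250 m
Series → Q common, losses add: H = Σh = 71.23 m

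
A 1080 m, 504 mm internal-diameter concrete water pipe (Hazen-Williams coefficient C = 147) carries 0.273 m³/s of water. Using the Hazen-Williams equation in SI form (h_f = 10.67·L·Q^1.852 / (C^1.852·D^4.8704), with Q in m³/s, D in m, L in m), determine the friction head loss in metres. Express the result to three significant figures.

h_f = 10.67·1080·0.273^1.852 / (147^1.852·0.504^4.8704) = 2.836 m

h_f ≈ 2.84 m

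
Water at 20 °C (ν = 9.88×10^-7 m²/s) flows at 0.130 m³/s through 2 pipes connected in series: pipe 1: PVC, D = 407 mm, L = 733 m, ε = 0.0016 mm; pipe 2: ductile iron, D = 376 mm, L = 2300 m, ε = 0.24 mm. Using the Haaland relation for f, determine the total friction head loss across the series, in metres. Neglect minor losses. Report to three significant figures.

H ≈ 9.14 m

Pipe 1: V = 0.9992 m/s, Re = 4.12×10^5, ε/D = 3.93×10^-6, f = 0.01357, h_1 = f(L/D)V²/2g = 1.243 m
Pipe 2: V = 1.171 m/s, Re = 4.46×10^5, ε/D = 6.38×10^-4, f = 0.01848, h_2 = f(L/D)V²/2g = 7.900 m
Series → Q common, losses add: H = Σh = 9.143 m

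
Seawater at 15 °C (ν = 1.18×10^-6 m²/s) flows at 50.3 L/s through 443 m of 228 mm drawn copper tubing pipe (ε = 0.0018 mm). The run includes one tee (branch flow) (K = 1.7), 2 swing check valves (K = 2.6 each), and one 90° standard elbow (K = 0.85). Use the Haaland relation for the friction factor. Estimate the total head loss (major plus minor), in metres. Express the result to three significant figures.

H_L ≈ 2.86 m

V = 4Q/(πD²) = 1.232 m/s; V²/2g = 0.07736 m
Re = 2.38×10^5, ε/D = 7.89×10^-6 → f = 0.01504 (Haaland)
Major: h_f = f(L/D)·V²/2g = 0.01504·1943·0.07736 = 2.260 m
Minor: ΣK = 7.75; h_m = ΣK·V²/2g = 0.5995 m
Total H_L = 2.260 + 0.5995 = 2.860 m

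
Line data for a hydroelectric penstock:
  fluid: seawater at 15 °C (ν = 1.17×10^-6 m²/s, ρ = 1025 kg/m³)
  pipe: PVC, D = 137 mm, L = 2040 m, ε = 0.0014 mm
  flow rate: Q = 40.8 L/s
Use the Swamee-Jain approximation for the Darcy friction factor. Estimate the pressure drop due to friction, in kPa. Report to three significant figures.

Δp ≈ 836 kPa

V = 4Q/(πD²) = 4·0.0408/(π·0.137²) = 2.768 m/s
Re = VD/ν = 2.768·0.137/1.17×10^-6 = 3.24×10^5 → turbulent
ε/D = 0.0014/137 = 1.02×10^-5
Swamee-Jain: f = 0.01429
h_f = f(L/D)V²/(2g) = 0.01429·(2040/0.137)·2.768²/(2·9.81) = 83.11 m
Δp = ρg·h_f = 1025·9.81·83.11 = 835.6 kPa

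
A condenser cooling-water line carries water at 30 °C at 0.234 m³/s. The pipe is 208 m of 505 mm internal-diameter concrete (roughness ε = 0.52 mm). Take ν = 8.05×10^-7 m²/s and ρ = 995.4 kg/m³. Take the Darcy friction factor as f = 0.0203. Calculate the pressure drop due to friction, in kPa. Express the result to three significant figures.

Δp ≈ 5.68 kPa

V = 4Q/(πD²) = 4·0.234/(π·0.505²) = 1.168 m/s
h_f = f(L/D)V²/(2g) = 0.02030·(208/0.505)·1.168²/(2·9.81) = 0.5816 m
Δp = ρg·h_f = 995.4·9.81·0.5816 = 5.680 kPa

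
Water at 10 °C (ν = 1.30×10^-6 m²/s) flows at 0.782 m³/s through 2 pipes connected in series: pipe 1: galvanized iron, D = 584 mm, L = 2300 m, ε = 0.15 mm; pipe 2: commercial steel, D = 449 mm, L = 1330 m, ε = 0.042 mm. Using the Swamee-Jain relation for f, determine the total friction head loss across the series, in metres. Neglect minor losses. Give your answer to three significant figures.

Pipe 1: V = 2.919 m/s, Re = 1.31×10^6, ε/D = 2.57×10^-4, f = 0.01517, h_1 = f(L/D)V²/2g = 25.96 m
Pipe 2: V = 4.939 m/s, Re = 1.71×10^6, ε/D = 9.35×10^-5, f = 0.01289, h_2 = f(L/D)V²/2g = 47.46 m
Series → Q common, losses add: H = Σh = 73.42 m

H ≈ 73.4 m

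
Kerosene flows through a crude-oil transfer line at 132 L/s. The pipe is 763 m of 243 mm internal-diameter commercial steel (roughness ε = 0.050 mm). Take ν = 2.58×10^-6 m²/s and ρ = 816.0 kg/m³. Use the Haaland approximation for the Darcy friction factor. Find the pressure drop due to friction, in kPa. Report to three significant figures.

V = 4Q/(πD²) = 4·0.132/(π·0.243²) = 2.846 m/s
Re = VD/ν = 2.846·0.243/2.58×10^-6 = 2.68×10^5 → turbulent
ε/D = 0.050/243 = 2.06×10^-4
Haaland: f = 0.01631
h_f = f(L/D)V²/(2g) = 0.01631·(763/0.243)·2.846²/(2·9.81) = 21.15 m
Δp = ρg·h_f = 816.0·9.81·21.15 = 169.3 kPa

Δp ≈ 169 kPa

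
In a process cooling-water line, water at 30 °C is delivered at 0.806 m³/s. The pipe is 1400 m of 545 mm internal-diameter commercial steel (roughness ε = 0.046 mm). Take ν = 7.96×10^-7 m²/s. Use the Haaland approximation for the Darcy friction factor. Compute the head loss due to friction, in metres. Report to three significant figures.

h_f ≈ 19.3 m

V = 4Q/(πD²) = 4·0.806/(π·0.545²) = 3.455 m/s
Re = VD/ν = 3.455·0.545/7.96×10^-7 = 2.37×10^6 → turbulent
ε/D = 0.046/545 = 8.44×10^-5
Haaland: f = 0.01234
h_f = f(L/D)V²/(2g) = 0.01234·(1400/0.545)·3.455²/(2·9.81) = 19.28 m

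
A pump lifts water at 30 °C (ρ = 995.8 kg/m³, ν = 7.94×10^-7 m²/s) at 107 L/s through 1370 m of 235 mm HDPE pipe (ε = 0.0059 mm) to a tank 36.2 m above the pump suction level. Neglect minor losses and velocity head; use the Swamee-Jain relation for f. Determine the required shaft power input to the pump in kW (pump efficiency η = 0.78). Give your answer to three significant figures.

V = 4Q/(πD²) = 2.467 m/s; Re = 7.30×10^5; ε/D = 2.51×10^-5; f = 0.01274
h_f = f(L/D)V²/2g = 23.03 m
Total head H = z + h_f = 36.2 + 23.03 = 59.23 m
P_hyd = ρgQH = 995.8·9.81·0.107·59.23 = 61.91 kW
P_shaft = P_hyd/η = 61.91/0.78 = 79.37 kW

P_shaft ≈ 79.4 kW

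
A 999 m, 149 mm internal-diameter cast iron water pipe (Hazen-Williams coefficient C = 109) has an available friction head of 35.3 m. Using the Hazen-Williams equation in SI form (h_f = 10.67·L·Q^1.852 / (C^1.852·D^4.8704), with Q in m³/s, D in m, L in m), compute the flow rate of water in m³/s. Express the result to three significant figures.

Q ≈ 0.0334 m³/s

Rearranging: Q = [h_f·C^1.852·D^4.8704 / (10.67·L)]^(1/1.852)
Q = [35.3·109^1.852·0.149^4.8704 / (10.67·999)]^0.540 = 0.03342 m³/s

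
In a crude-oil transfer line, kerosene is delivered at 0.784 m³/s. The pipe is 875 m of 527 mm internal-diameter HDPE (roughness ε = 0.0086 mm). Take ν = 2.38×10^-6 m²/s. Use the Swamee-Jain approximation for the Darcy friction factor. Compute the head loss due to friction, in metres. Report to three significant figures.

h_f ≈ 13.6 m

V = 4Q/(πD²) = 4·0.784/(π·0.527²) = 3.594 m/s
Re = VD/ν = 3.594·0.527/2.38×10^-6 = 7.96×10^5 → turbulent
ε/D = 0.0086/527 = 1.63×10^-5
Swamee-Jain: f = 0.01241
h_f = f(L/D)V²/(2g) = 0.01241·(875/0.527)·3.594²/(2·9.81) = 13.57 m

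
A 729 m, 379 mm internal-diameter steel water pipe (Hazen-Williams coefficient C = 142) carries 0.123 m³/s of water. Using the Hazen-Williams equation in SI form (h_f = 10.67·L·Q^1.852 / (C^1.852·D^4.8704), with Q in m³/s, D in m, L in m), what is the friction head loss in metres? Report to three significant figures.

h_f = 10.67·729·0.123^1.852 / (142^1.852·0.379^4.8704) = 1.869 m

h_f ≈ 1.87 m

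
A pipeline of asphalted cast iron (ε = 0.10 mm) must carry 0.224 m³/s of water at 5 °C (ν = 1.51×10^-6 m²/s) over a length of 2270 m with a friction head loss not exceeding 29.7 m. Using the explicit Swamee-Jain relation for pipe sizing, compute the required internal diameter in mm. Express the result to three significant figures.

D ≈ 354 mm

Swamee-Jain (Type III): D = 0.66·[ε^1.25·(LQ²/(gh_f))^4.75 + ν·Q^9.4·(L/(gh_f))^5.2]^0.04
LQ²/(gh_f) = 0.3909; L/(gh_f) = 7.791
Term 1 = ε^1.25·(…)^4.75 = 1.15×10^-7; Term 2 = ν·Q^9.4·(…)^5.2 = 5.10×10^-8
D = 0.66·(1.15×10^-7 + 5.10×10^-8)^0.04 = 0.3535 m = 354 mm
Check: V = 2.28 m/s, Re = 5.34×10^5, f = 0.01616, h_f = 27.5 m ≈ 29.7 m ✓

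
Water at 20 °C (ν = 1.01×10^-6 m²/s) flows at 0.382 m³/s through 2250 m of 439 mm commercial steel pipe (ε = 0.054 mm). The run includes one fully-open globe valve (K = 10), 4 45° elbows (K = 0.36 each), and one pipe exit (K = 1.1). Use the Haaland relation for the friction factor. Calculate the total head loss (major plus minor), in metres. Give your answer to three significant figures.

V = 4Q/(πD²) = 2.524 m/s; V²/2g = 0.3246 m
Re = 1.10×10^6, ε/D = 1.23×10^-4 → f = 0.01357 (Haaland)
Major: h_f = f(L/D)·V²/2g = 0.01357·5125·0.3246 = 22.57 m
Minor: ΣK = 12.5; h_m = ΣK·V²/2g = 4.071 m
Total H_L = 22.57 + 4.071 = 26.64 m

H_L ≈ 26.6 m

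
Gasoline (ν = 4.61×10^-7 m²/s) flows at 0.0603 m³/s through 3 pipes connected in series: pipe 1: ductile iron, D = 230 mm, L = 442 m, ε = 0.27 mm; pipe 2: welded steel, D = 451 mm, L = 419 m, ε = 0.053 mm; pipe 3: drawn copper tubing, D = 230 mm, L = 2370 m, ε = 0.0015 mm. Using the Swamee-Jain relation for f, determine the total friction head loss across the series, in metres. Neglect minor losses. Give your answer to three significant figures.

H ≈ 18.1 m

Pipe 1: V = 1.451 m/s, Re = 7.24×10^5, ε/D = 0.00117, f = 0.02090, h_1 = f(L/D)V²/2g = 4.312 m
Pipe 2: V = 0.3775 m/s, Re = 3.69×10^5, ε/D = 1.18×10^-4, f = 0.01519, h_2 = f(L/D)V²/2g = 0.1025 m
Pipe 3: V = 1.451 m/s, Re = 7.24×10^5, ε/D = 6.52×10^-6, f = 0.01240, h_3 = f(L/D)V²/2g = 13.72 m
Series → Q common, losses add: H = Σh = 18.13 m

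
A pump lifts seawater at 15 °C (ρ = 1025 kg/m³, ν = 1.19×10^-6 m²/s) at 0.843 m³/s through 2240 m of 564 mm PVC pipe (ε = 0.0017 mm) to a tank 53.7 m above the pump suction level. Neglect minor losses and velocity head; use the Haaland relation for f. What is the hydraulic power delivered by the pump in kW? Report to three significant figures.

V = 4Q/(πD²) = 3.374 m/s; Re = 1.60×10^6; ε/D = 3.01×10^-6; f = 0.01079
h_f = f(L/D)V²/2g = 24.87 m
Total head H = z + h_f = 53.7 + 24.87 = 78.57 m
P_hyd = ρgQH = 1025·9.81·0.843·78.57 = 666.0 kW

P_hyd ≈ 666 kW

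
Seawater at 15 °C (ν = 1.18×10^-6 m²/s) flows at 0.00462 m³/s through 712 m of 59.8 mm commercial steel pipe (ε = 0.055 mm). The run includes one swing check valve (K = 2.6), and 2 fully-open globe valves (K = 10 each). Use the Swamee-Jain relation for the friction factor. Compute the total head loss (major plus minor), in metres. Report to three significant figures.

V = 4Q/(πD²) = 1.645 m/s; V²/2g = 0.1379 m
Re = 8.34×10^4, ε/D = 9.20×10^-4 → f = 0.02248 (Swamee-Jain)
Major: h_f = f(L/D)·V²/2g = 0.02248·11906·0.1379 = 36.91 m
Minor: ΣK = 22.6; h_m = ΣK·V²/2g = 3.117 m
Total H_L = 36.91 + 3.117 = 40.03 m

H_L ≈ 40.0 m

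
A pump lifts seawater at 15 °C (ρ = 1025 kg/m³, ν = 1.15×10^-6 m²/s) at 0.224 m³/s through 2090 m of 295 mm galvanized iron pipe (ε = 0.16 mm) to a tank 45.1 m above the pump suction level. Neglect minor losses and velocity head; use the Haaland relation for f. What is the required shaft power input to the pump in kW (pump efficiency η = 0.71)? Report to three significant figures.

V = 4Q/(πD²) = 3.277 m/s; Re = 8.41×10^5; ε/D = 5.42×10^-4; f = 0.01753
h_f = f(L/D)V²/2g = 68.00 m
Total head H = z + h_f = 45.1 + 68.00 = 113.1 m
P_hyd = ρgQH = 1025·9.81·0.224·113.1 = 254.7 kW
P_shaft = P_hyd/η = 254.7/0.71 = 358.8 kW

P_shaft ≈ 359 kW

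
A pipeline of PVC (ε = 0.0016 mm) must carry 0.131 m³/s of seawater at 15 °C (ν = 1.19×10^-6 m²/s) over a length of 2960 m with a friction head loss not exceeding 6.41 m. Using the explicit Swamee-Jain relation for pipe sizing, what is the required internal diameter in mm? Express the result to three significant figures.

D ≈ 397 mm

Swamee-Jain (Type III): D = 0.66·[ε^1.25·(LQ²/(gh_f))^4.75 + ν·Q^9.4·(L/(gh_f))^5.2]^0.04
LQ²/(gh_f) = 0.8078; L/(gh_f) = 47.07
Term 1 = ε^1.25·(…)^4.75 = 2.06×10^-8; Term 2 = ν·Q^9.4·(…)^5.2 = 2.99×10^-6
D = 0.66·(2.06×10^-8 + 2.99×10^-6)^0.04 = 0.3969 m = 397 mm
Check: V = 1.06 m/s, Re = 3.53×10^5, f = 0.01400, h_f = 5.96 m ≈ 6.41 m ✓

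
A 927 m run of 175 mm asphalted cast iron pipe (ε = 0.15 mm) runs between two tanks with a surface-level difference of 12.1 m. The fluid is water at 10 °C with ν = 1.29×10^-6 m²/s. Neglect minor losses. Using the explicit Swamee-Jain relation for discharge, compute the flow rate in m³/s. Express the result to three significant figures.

Q ≈ 0.0356 m³/s

Swamee-Jain (Type II): Q = -0.965·√(gD⁵h_f/L)·ln[ε/(3.7D) + √(3.17ν²L/(gD³h_f))]
√(gD⁵h_f/L) = √(9.81·0.175⁵·12.1/927) = 0.004584
ε/(3.7D) = 2.32×10^-4; √(3.17ν²L/(gD³h_f)) = 8.77×10^-5
Q = -0.965·0.004584·ln(3.193×10^-4) = 0.03561 m³/s
Check: V = 1.48 m/s, Re = 2.01×10^5, f = 0.02060, h_f = 12.2 m ≈ 12.1 m ✓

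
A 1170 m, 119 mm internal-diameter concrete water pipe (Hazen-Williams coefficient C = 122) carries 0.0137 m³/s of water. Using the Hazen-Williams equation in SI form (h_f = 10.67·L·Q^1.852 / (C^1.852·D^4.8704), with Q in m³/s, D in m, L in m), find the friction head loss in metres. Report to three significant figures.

h_f ≈ 19.2 m

h_f = 10.67·1170·0.0137^1.852 / (122^1.852·0.119^4.8704) = 19.23 m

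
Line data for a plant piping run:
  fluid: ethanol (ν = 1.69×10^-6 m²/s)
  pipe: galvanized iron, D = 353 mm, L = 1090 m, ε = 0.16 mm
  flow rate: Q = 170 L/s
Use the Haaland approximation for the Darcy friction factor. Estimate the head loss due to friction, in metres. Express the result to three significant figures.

V = 4Q/(πD²) = 4·0.170/(π·0.353²) = 1.737 m/s
Re = VD/ν = 1.737·0.353/1.69×10^-6 = 3.63×10^5 → turbulent
ε/D = 0.16/353 = 4.53×10^-4
Haaland: f = 0.01758
h_f = f(L/D)V²/(2g) = 0.01758·(1090/0.353)·1.737²/(2·9.81) = 8.347 m

h_f ≈ 8.35 m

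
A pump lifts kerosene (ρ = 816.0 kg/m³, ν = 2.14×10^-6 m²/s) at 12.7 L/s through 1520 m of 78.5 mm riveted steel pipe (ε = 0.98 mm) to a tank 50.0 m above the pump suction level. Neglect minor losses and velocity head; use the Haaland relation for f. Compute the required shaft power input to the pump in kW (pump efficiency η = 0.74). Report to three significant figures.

V = 4Q/(πD²) = 2.624 m/s; Re = 9.63×10^4; ε/D = 0.0125; f = 0.04151
h_f = f(L/D)V²/2g = 282.1 m
Total head H = z + h_f = 50.0 + 282.1 = 332.1 m
P_hyd = ρgQH = 816.0·9.81·0.0127·332.1 = 33.76 kW
P_shaft = P_hyd/η = 33.76/0.74 = 45.62 kW

P_shaft ≈ 45.6 kW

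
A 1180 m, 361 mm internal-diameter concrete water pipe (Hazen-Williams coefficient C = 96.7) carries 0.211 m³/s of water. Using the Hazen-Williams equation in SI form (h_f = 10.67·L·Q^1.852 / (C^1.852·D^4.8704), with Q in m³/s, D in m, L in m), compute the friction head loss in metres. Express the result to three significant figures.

h_f ≈ 21.2 m

h_f = 10.67·1180·0.211^1.852 / (96.7^1.852·0.361^4.8704) = 21.22 m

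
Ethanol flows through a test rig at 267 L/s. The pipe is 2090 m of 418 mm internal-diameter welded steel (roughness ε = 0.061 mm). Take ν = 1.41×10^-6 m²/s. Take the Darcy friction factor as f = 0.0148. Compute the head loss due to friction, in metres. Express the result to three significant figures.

h_f ≈ 14.3 m

V = 4Q/(πD²) = 4·0.267/(π·0.418²) = 1.946 m/s
h_f = f(L/D)V²/(2g) = 0.01480·(2090/0.418)·1.946²/(2·9.81) = 14.28 m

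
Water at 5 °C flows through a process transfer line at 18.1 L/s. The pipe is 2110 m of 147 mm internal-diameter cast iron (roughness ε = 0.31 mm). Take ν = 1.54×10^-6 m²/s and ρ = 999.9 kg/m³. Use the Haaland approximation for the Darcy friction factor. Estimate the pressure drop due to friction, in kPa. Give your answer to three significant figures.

V = 4Q/(πD²) = 4·0.0181/(π·0.147²) = 1.066 m/s
Re = VD/ν = 1.066·0.147/1.54×10^-6 = 1.02×10^5 → turbulent
ε/D = 0.31/147 = 0.00211
Haaland: f = 0.02524
h_f = f(L/D)V²/(2g) = 0.02524·(2110/0.147)·1.066²/(2·9.81) = 21.00 m
Δp = ρg·h_f = 999.9·9.81·21.00 = 206.0 kPa

Δp ≈ 206 kPa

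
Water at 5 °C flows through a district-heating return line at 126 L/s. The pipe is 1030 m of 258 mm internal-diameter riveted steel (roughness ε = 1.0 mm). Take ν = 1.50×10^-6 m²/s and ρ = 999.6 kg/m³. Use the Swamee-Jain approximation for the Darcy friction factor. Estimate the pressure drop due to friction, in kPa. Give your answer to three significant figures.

Δp ≈ 331 kPa

V = 4Q/(πD²) = 4·0.126/(π·0.258²) = 2.410 m/s
Re = VD/ν = 2.410·0.258/1.50×10^-6 = 4.15×10^5 → turbulent
ε/D = 1.0/258 = 0.00388
Swamee-Jain: f = 0.02855
h_f = f(L/D)V²/(2g) = 0.02855·(1030/0.258)·2.410²/(2·9.81) = 33.74 m
Δp = ρg·h_f = 999.6·9.81·33.74 = 330.9 kPa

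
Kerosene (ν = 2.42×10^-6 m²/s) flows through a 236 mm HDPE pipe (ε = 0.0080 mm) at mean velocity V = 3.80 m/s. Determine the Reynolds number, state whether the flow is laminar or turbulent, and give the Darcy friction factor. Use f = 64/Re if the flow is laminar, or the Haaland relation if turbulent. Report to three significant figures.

Re = VD/ν = 3.800·0.236/2.42×10^-6 = 3.71×10^5
Re > 4000 → turbulent; ε/D = 3.39×10^-5
Haaland: f = 0.01413

Re ≈ 3.71×10^5; turbulent; f ≈ 0.0141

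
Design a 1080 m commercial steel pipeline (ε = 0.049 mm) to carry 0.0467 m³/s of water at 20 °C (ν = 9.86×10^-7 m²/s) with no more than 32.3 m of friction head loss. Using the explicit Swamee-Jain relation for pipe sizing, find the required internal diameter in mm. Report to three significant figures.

Swamee-Jain (Type III): D = 0.66·[ε^1.25·(LQ²/(gh_f))^4.75 + ν·Q^9.4·(L/(gh_f))^5.2]^0.04
LQ²/(gh_f) = 0.007433; L/(gh_f) = 3.408
Term 1 = ε^1.25·(…)^4.75 = 3.17×10^-16; Term 2 = ν·Q^9.4·(…)^5.2 = 1.80×10^-16
D = 0.66·(3.17×10^-16 + 1.80×10^-16)^0.04 = 0.1612 m = 161 mm
Check: V = 2.29 m/s, Re = 3.74×10^5, f = 0.01676, h_f = 30.0 m ≈ 32.3 m ✓

D ≈ 161 mm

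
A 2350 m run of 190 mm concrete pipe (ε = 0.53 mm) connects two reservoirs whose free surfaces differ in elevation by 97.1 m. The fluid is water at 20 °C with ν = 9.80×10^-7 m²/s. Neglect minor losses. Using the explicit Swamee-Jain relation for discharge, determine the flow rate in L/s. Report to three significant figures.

Q ≈ 69.1 L/s

Swamee-Jain (Type II): Q = -0.965·√(gD⁵h_f/L)·ln[ε/(3.7D) + √(3.17ν²L/(gD³h_f))]
√(gD⁵h_f/L) = √(9.81·0.190⁵·97.1/2350) = 0.01002
ε/(3.7D) = 7.54×10^-4; √(3.17ν²L/(gD³h_f)) = 3.31×10^-5
Q = -0.965·0.01002·ln(7.870×10^-4) = 0.06910 m³/s
Check: V = 2.44 m/s, Re = 4.72×10^5, f = 0.02606, h_f = 97.6 m ≈ 97.1 m ✓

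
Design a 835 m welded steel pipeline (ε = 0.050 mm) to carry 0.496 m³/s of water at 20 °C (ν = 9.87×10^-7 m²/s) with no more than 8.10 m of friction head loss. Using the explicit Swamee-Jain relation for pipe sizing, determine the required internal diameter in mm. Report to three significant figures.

Swamee-Jain (Type III): D = 0.66·[ε^1.25·(LQ²/(gh_f))^4.75 + ν·Q^9.4·(L/(gh_f))^5.2]^0.04
LQ²/(gh_f) = 2.585; L/(gh_f) = 10.51
Term 1 = ε^1.25·(…)^4.75 = 3.83×10^-4; Term 2 = ν·Q^9.4·(…)^5.2 = 2.78×10^-4
D = 0.66·(3.83×10^-4 + 2.78×10^-4)^0.04 = 0.4924 m = 492 mm
Check: V = 2.60 m/s, Re = 1.30×10^6, f = 0.01326, h_f = 7.77 m ≈ 8.10 m ✓

D ≈ 492 mm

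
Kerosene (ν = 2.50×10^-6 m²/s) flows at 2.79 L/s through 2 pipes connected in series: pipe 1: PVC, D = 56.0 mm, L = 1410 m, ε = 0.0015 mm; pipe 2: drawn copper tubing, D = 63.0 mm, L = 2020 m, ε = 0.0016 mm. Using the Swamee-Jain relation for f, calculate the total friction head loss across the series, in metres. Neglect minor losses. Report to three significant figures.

Pipe 1: V = 1.133 m/s, Re = 2.54×10^4, ε/D = 2.68×10^-5, f = 0.02441, h_1 = f(L/D)V²/2g = 40.20 m
Pipe 2: V = 0.8950 m/s, Re = 2.26×10^4, ε/D = 2.54×10^-5, f = 0.02512, h_2 = f(L/D)V²/2g = 32.88 m
Series → Q common, losses add: H = Σh = 73.09 m

H ≈ 73.1 m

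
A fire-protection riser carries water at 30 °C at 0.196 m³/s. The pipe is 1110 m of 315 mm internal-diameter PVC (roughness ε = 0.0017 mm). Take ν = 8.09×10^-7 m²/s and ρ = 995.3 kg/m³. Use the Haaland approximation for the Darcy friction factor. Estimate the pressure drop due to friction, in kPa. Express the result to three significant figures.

Δp ≈ 130 kPa

V = 4Q/(πD²) = 4·0.196/(π·0.315²) = 2.515 m/s
Re = VD/ν = 2.515·0.315/8.09×10^-7 = 9.79×10^5 → turbulent
ε/D = 0.0017/315 = 5.40×10^-6
Haaland: f = 0.01172
h_f = f(L/D)V²/(2g) = 0.01172·(1110/0.315)·2.515²/(2·9.81) = 13.31 m
Δp = ρg·h_f = 995.3·9.81·13.31 = 130.0 kPa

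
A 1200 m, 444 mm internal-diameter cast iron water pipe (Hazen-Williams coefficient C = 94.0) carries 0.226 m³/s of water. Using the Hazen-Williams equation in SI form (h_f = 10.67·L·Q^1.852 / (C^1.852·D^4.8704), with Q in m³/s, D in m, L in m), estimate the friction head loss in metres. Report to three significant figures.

h_f ≈ 9.43 m

h_f = 10.67·1200·0.226^1.852 / (94.0^1.852·0.444^4.8704) = 9.426 m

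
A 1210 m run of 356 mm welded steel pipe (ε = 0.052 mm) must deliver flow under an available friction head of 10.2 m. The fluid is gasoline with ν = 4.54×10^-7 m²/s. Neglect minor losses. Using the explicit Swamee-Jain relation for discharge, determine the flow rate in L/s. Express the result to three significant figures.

Swamee-Jain (Type II): Q = -0.965·√(gD⁵h_f/L)·ln[ε/(3.7D) + √(3.17ν²L/(gD³h_f))]
√(gD⁵h_f/L) = √(9.81·0.356⁵·10.2/1210) = 0.02175
ε/(3.7D) = 3.95×10^-5; √(3.17ν²L/(gD³h_f)) = 1.32×10^-5
Q = -0.965·0.02175·ln(5.271×10^-5) = 0.2067 m³/s
Check: V = 2.08 m/s, Re = 1.63×10^6, f = 0.01374, h_f = 10.3 m ≈ 10.2 m ✓

Q ≈ 207 L/s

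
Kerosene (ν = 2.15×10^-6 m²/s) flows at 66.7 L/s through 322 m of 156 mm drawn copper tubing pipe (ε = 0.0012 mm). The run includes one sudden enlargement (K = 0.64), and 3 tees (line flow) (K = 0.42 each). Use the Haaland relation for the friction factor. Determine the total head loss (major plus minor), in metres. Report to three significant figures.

V = 4Q/(πD²) = 3.490 m/s; V²/2g = 0.6207 m
Re = 2.53×10^5, ε/D = 7.69×10^-6 → f = 0.01486 (Haaland)
Major: h_f = f(L/D)·V²/2g = 0.01486·2064·0.6207 = 19.04 m
Minor: ΣK = 1.90; h_m = ΣK·V²/2g = 1.179 m
Total H_L = 19.04 + 1.179 = 20.22 m

H_L ≈ 20.2 m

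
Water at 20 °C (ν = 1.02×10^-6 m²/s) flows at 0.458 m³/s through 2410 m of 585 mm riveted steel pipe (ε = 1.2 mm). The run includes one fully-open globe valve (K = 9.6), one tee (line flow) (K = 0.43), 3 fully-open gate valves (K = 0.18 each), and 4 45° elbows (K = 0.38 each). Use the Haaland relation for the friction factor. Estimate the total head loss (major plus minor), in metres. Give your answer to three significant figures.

H_L ≈ 16.3 m

V = 4Q/(πD²) = 1.704 m/s; V²/2g = 0.1480 m
Re = 9.77×10^5, ε/D = 0.00205 → f = 0.02379 (Haaland)
Major: h_f = f(L/D)·V²/2g = 0.02379·4120·0.1480 = 14.50 m
Minor: ΣK = 12.1; h_m = ΣK·V²/2g = 1.789 m
Total H_L = 14.50 + 1.789 = 16.29 m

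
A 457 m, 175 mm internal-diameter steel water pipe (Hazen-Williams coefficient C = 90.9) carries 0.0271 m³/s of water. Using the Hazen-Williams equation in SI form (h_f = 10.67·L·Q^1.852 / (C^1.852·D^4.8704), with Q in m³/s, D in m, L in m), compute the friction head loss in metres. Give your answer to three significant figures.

h_f = 10.67·457·0.0271^1.852 / (90.9^1.852·0.175^4.8704) = 7.005 m

h_f ≈ 7.00 m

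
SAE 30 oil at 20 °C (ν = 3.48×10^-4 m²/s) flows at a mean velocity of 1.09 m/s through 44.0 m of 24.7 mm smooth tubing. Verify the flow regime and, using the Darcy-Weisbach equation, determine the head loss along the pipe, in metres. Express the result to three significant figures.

h_f ≈ 89.2 m

Re = VD/ν = 1.09·0.02470/3.48×10^-4 = 77.4 → laminar (Re < 2300)
f = 64/Re = 0.8272
h_f = f(L/D)V²/(2g) = 0.8272·(44.0/0.02470)·1.09²/(2·9.81) = 89.24 m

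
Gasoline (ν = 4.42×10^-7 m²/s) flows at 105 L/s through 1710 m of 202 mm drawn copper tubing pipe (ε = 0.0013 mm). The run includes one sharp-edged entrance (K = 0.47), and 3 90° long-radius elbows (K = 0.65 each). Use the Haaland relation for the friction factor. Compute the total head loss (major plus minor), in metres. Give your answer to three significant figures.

H_L ≈ 52.2 m

V = 4Q/(πD²) = 3.276 m/s; V²/2g = 0.5471 m
Re = 1.50×10^6, ε/D = 6.44×10^-6 → f = 0.01099 (Haaland)
Major: h_f = f(L/D)·V²/2g = 0.01099·8465·0.5471 = 50.89 m
Minor: ΣK = 2.42; h_m = ΣK·V²/2g = 1.324 m
Total H_L = 50.89 + 1.324 = 52.22 m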